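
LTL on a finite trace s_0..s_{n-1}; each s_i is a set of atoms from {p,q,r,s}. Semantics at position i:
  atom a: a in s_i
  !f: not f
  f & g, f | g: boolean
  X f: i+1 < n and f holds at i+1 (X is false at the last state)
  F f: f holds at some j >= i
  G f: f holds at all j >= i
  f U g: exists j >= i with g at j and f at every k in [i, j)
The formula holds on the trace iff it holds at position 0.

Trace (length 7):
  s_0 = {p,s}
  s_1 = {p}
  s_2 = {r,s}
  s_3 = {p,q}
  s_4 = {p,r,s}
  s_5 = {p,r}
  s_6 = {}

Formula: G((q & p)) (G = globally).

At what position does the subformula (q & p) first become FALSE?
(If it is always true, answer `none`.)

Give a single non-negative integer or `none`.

Answer: 0

Derivation:
s_0={p,s}: (q & p)=False q=False p=True
s_1={p}: (q & p)=False q=False p=True
s_2={r,s}: (q & p)=False q=False p=False
s_3={p,q}: (q & p)=True q=True p=True
s_4={p,r,s}: (q & p)=False q=False p=True
s_5={p,r}: (q & p)=False q=False p=True
s_6={}: (q & p)=False q=False p=False
G((q & p)) holds globally = False
First violation at position 0.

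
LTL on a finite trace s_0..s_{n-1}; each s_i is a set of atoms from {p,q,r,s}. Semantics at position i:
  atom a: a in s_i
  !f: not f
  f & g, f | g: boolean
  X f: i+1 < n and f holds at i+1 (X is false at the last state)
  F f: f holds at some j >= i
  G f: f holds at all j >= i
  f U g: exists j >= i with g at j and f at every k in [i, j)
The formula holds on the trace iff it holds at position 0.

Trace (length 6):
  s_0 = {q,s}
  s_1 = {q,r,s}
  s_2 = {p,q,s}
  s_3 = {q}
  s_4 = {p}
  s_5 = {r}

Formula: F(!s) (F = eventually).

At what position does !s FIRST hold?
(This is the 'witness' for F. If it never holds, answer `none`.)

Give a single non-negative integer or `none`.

s_0={q,s}: !s=False s=True
s_1={q,r,s}: !s=False s=True
s_2={p,q,s}: !s=False s=True
s_3={q}: !s=True s=False
s_4={p}: !s=True s=False
s_5={r}: !s=True s=False
F(!s) holds; first witness at position 3.

Answer: 3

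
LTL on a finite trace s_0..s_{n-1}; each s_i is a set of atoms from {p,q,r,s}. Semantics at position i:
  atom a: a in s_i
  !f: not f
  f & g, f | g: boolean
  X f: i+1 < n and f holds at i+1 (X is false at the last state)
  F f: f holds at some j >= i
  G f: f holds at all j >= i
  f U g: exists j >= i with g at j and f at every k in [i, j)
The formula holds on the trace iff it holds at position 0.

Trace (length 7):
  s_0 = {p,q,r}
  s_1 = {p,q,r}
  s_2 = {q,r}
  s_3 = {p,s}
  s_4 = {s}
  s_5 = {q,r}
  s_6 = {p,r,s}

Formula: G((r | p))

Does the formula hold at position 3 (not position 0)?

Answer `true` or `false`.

Answer: false

Derivation:
s_0={p,q,r}: G((r | p))=False (r | p)=True r=True p=True
s_1={p,q,r}: G((r | p))=False (r | p)=True r=True p=True
s_2={q,r}: G((r | p))=False (r | p)=True r=True p=False
s_3={p,s}: G((r | p))=False (r | p)=True r=False p=True
s_4={s}: G((r | p))=False (r | p)=False r=False p=False
s_5={q,r}: G((r | p))=True (r | p)=True r=True p=False
s_6={p,r,s}: G((r | p))=True (r | p)=True r=True p=True
Evaluating at position 3: result = False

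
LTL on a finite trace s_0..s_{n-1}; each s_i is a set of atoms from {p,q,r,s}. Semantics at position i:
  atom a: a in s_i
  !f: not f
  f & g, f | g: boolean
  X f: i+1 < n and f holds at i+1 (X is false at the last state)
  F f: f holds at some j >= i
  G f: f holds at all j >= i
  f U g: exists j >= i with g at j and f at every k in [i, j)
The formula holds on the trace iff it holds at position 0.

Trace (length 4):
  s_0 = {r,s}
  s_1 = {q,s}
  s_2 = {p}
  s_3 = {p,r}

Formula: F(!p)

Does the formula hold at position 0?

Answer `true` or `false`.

Answer: true

Derivation:
s_0={r,s}: F(!p)=True !p=True p=False
s_1={q,s}: F(!p)=True !p=True p=False
s_2={p}: F(!p)=False !p=False p=True
s_3={p,r}: F(!p)=False !p=False p=True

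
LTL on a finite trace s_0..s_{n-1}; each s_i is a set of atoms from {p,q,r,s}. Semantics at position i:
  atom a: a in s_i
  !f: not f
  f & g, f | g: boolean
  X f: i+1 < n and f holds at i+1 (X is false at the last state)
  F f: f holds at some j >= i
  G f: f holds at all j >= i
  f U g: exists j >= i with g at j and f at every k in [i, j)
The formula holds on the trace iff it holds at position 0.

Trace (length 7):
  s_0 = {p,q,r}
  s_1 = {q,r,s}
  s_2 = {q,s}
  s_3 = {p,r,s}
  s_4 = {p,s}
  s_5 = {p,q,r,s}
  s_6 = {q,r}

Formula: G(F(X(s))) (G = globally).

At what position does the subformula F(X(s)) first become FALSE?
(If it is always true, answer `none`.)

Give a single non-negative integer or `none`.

Answer: 5

Derivation:
s_0={p,q,r}: F(X(s))=True X(s)=True s=False
s_1={q,r,s}: F(X(s))=True X(s)=True s=True
s_2={q,s}: F(X(s))=True X(s)=True s=True
s_3={p,r,s}: F(X(s))=True X(s)=True s=True
s_4={p,s}: F(X(s))=True X(s)=True s=True
s_5={p,q,r,s}: F(X(s))=False X(s)=False s=True
s_6={q,r}: F(X(s))=False X(s)=False s=False
G(F(X(s))) holds globally = False
First violation at position 5.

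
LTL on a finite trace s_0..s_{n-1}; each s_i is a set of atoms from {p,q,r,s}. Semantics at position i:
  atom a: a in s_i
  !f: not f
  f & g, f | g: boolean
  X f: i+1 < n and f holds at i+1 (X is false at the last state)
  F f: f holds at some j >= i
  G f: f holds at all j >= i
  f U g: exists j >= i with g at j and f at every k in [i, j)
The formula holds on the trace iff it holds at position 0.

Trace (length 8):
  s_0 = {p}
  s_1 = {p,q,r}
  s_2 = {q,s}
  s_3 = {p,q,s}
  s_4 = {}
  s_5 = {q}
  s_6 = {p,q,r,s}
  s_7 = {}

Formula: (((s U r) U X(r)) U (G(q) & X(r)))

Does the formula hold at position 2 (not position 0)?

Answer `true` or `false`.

s_0={p}: (((s U r) U X(r)) U (G(q) & X(r)))=False ((s U r) U X(r))=True (s U r)=False s=False r=False X(r)=True (G(q) & X(r))=False G(q)=False q=False
s_1={p,q,r}: (((s U r) U X(r)) U (G(q) & X(r)))=False ((s U r) U X(r))=False (s U r)=True s=False r=True X(r)=False (G(q) & X(r))=False G(q)=False q=True
s_2={q,s}: (((s U r) U X(r)) U (G(q) & X(r)))=False ((s U r) U X(r))=False (s U r)=False s=True r=False X(r)=False (G(q) & X(r))=False G(q)=False q=True
s_3={p,q,s}: (((s U r) U X(r)) U (G(q) & X(r)))=False ((s U r) U X(r))=False (s U r)=False s=True r=False X(r)=False (G(q) & X(r))=False G(q)=False q=True
s_4={}: (((s U r) U X(r)) U (G(q) & X(r)))=False ((s U r) U X(r))=False (s U r)=False s=False r=False X(r)=False (G(q) & X(r))=False G(q)=False q=False
s_5={q}: (((s U r) U X(r)) U (G(q) & X(r)))=False ((s U r) U X(r))=True (s U r)=False s=False r=False X(r)=True (G(q) & X(r))=False G(q)=False q=True
s_6={p,q,r,s}: (((s U r) U X(r)) U (G(q) & X(r)))=False ((s U r) U X(r))=False (s U r)=True s=True r=True X(r)=False (G(q) & X(r))=False G(q)=False q=True
s_7={}: (((s U r) U X(r)) U (G(q) & X(r)))=False ((s U r) U X(r))=False (s U r)=False s=False r=False X(r)=False (G(q) & X(r))=False G(q)=False q=False
Evaluating at position 2: result = False

Answer: false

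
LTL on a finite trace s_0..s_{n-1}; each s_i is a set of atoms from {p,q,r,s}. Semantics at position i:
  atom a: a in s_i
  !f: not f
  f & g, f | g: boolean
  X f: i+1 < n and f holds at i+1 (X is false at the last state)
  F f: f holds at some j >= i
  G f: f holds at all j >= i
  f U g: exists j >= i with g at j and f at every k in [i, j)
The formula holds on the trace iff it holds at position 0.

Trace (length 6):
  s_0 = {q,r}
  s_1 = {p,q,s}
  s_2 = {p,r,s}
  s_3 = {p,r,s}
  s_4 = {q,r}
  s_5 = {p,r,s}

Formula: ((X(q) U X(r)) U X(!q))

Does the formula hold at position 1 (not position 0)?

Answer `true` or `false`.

s_0={q,r}: ((X(q) U X(r)) U X(!q))=True (X(q) U X(r))=True X(q)=True q=True X(r)=False r=True X(!q)=False !q=False
s_1={p,q,s}: ((X(q) U X(r)) U X(!q))=True (X(q) U X(r))=True X(q)=False q=True X(r)=True r=False X(!q)=True !q=False
s_2={p,r,s}: ((X(q) U X(r)) U X(!q))=True (X(q) U X(r))=True X(q)=False q=False X(r)=True r=True X(!q)=True !q=True
s_3={p,r,s}: ((X(q) U X(r)) U X(!q))=True (X(q) U X(r))=True X(q)=True q=False X(r)=True r=True X(!q)=False !q=True
s_4={q,r}: ((X(q) U X(r)) U X(!q))=True (X(q) U X(r))=True X(q)=False q=True X(r)=True r=True X(!q)=True !q=False
s_5={p,r,s}: ((X(q) U X(r)) U X(!q))=False (X(q) U X(r))=False X(q)=False q=False X(r)=False r=True X(!q)=False !q=True
Evaluating at position 1: result = True

Answer: true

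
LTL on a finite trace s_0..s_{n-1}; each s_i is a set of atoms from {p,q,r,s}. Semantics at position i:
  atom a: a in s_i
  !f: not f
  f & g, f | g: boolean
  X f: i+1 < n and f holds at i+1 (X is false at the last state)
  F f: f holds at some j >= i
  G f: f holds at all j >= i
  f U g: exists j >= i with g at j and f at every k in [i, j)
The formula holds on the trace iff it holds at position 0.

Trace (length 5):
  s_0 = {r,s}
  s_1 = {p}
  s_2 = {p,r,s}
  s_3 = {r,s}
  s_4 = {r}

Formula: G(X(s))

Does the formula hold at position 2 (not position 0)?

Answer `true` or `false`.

Answer: false

Derivation:
s_0={r,s}: G(X(s))=False X(s)=False s=True
s_1={p}: G(X(s))=False X(s)=True s=False
s_2={p,r,s}: G(X(s))=False X(s)=True s=True
s_3={r,s}: G(X(s))=False X(s)=False s=True
s_4={r}: G(X(s))=False X(s)=False s=False
Evaluating at position 2: result = False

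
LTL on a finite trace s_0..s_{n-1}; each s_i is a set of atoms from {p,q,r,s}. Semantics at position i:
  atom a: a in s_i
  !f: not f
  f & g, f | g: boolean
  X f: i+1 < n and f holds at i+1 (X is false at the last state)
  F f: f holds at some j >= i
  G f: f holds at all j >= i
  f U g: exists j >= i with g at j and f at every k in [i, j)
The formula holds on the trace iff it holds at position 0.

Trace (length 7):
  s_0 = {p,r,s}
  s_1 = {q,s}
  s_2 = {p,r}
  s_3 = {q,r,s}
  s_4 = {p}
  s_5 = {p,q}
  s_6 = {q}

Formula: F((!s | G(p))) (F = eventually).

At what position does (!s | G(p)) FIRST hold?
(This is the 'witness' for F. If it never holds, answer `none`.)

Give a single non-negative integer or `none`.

Answer: 2

Derivation:
s_0={p,r,s}: (!s | G(p))=False !s=False s=True G(p)=False p=True
s_1={q,s}: (!s | G(p))=False !s=False s=True G(p)=False p=False
s_2={p,r}: (!s | G(p))=True !s=True s=False G(p)=False p=True
s_3={q,r,s}: (!s | G(p))=False !s=False s=True G(p)=False p=False
s_4={p}: (!s | G(p))=True !s=True s=False G(p)=False p=True
s_5={p,q}: (!s | G(p))=True !s=True s=False G(p)=False p=True
s_6={q}: (!s | G(p))=True !s=True s=False G(p)=False p=False
F((!s | G(p))) holds; first witness at position 2.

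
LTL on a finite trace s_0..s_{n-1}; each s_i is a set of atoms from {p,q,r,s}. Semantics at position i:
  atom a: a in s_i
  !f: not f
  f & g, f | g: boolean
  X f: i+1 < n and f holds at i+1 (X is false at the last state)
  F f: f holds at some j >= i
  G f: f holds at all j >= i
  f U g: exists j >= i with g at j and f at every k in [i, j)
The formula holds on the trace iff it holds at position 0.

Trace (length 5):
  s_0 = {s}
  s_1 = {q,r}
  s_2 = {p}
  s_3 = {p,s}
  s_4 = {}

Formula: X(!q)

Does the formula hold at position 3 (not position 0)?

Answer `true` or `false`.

s_0={s}: X(!q)=False !q=True q=False
s_1={q,r}: X(!q)=True !q=False q=True
s_2={p}: X(!q)=True !q=True q=False
s_3={p,s}: X(!q)=True !q=True q=False
s_4={}: X(!q)=False !q=True q=False
Evaluating at position 3: result = True

Answer: true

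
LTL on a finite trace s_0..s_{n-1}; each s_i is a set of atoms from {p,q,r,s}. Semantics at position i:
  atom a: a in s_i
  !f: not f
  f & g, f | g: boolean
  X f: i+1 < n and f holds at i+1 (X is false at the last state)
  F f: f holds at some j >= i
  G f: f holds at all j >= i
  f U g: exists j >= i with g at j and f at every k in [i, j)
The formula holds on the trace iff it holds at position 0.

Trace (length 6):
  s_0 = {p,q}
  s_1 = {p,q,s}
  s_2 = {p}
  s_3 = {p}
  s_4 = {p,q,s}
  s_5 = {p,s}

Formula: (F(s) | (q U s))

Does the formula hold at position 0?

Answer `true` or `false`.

s_0={p,q}: (F(s) | (q U s))=True F(s)=True s=False (q U s)=True q=True
s_1={p,q,s}: (F(s) | (q U s))=True F(s)=True s=True (q U s)=True q=True
s_2={p}: (F(s) | (q U s))=True F(s)=True s=False (q U s)=False q=False
s_3={p}: (F(s) | (q U s))=True F(s)=True s=False (q U s)=False q=False
s_4={p,q,s}: (F(s) | (q U s))=True F(s)=True s=True (q U s)=True q=True
s_5={p,s}: (F(s) | (q U s))=True F(s)=True s=True (q U s)=True q=False

Answer: true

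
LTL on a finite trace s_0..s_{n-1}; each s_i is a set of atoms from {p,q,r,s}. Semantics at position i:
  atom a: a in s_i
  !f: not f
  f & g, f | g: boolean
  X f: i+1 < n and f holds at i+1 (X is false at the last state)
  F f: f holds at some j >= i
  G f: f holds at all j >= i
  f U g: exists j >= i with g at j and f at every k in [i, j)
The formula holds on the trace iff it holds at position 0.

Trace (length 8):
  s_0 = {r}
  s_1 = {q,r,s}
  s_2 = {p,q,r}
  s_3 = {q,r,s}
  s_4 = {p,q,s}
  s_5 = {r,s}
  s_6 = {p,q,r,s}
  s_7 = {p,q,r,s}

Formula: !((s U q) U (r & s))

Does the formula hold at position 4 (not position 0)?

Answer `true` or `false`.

Answer: false

Derivation:
s_0={r}: !((s U q) U (r & s))=True ((s U q) U (r & s))=False (s U q)=False s=False q=False (r & s)=False r=True
s_1={q,r,s}: !((s U q) U (r & s))=False ((s U q) U (r & s))=True (s U q)=True s=True q=True (r & s)=True r=True
s_2={p,q,r}: !((s U q) U (r & s))=False ((s U q) U (r & s))=True (s U q)=True s=False q=True (r & s)=False r=True
s_3={q,r,s}: !((s U q) U (r & s))=False ((s U q) U (r & s))=True (s U q)=True s=True q=True (r & s)=True r=True
s_4={p,q,s}: !((s U q) U (r & s))=False ((s U q) U (r & s))=True (s U q)=True s=True q=True (r & s)=False r=False
s_5={r,s}: !((s U q) U (r & s))=False ((s U q) U (r & s))=True (s U q)=True s=True q=False (r & s)=True r=True
s_6={p,q,r,s}: !((s U q) U (r & s))=False ((s U q) U (r & s))=True (s U q)=True s=True q=True (r & s)=True r=True
s_7={p,q,r,s}: !((s U q) U (r & s))=False ((s U q) U (r & s))=True (s U q)=True s=True q=True (r & s)=True r=True
Evaluating at position 4: result = False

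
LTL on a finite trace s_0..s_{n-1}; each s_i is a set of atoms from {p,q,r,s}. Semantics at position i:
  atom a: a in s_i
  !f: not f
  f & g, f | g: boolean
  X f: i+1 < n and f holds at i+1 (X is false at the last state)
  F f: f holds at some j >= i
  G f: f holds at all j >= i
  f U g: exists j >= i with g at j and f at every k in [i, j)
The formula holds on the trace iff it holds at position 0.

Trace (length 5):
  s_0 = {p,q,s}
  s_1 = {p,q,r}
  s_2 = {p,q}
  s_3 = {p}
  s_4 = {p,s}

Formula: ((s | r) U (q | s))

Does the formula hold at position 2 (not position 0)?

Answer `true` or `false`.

Answer: true

Derivation:
s_0={p,q,s}: ((s | r) U (q | s))=True (s | r)=True s=True r=False (q | s)=True q=True
s_1={p,q,r}: ((s | r) U (q | s))=True (s | r)=True s=False r=True (q | s)=True q=True
s_2={p,q}: ((s | r) U (q | s))=True (s | r)=False s=False r=False (q | s)=True q=True
s_3={p}: ((s | r) U (q | s))=False (s | r)=False s=False r=False (q | s)=False q=False
s_4={p,s}: ((s | r) U (q | s))=True (s | r)=True s=True r=False (q | s)=True q=False
Evaluating at position 2: result = True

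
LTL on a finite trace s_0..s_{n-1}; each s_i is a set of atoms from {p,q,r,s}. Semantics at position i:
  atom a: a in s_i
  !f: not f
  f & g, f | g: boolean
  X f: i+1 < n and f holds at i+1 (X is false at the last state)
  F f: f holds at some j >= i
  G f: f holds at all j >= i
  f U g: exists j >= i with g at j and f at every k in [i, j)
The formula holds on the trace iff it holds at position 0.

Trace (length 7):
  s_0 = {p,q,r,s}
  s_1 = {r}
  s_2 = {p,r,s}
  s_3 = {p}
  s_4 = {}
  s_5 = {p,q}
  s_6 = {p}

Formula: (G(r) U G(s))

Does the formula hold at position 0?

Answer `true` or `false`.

s_0={p,q,r,s}: (G(r) U G(s))=False G(r)=False r=True G(s)=False s=True
s_1={r}: (G(r) U G(s))=False G(r)=False r=True G(s)=False s=False
s_2={p,r,s}: (G(r) U G(s))=False G(r)=False r=True G(s)=False s=True
s_3={p}: (G(r) U G(s))=False G(r)=False r=False G(s)=False s=False
s_4={}: (G(r) U G(s))=False G(r)=False r=False G(s)=False s=False
s_5={p,q}: (G(r) U G(s))=False G(r)=False r=False G(s)=False s=False
s_6={p}: (G(r) U G(s))=False G(r)=False r=False G(s)=False s=False

Answer: false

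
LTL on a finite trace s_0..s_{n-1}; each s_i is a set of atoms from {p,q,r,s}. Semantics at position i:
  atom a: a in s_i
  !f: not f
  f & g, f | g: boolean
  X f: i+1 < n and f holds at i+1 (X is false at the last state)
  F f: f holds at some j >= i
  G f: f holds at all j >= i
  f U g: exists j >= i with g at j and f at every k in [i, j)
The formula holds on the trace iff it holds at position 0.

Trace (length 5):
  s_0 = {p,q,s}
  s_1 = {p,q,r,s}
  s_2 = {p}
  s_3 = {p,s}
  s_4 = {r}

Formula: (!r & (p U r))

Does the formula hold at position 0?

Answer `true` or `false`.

s_0={p,q,s}: (!r & (p U r))=True !r=True r=False (p U r)=True p=True
s_1={p,q,r,s}: (!r & (p U r))=False !r=False r=True (p U r)=True p=True
s_2={p}: (!r & (p U r))=True !r=True r=False (p U r)=True p=True
s_3={p,s}: (!r & (p U r))=True !r=True r=False (p U r)=True p=True
s_4={r}: (!r & (p U r))=False !r=False r=True (p U r)=True p=False

Answer: true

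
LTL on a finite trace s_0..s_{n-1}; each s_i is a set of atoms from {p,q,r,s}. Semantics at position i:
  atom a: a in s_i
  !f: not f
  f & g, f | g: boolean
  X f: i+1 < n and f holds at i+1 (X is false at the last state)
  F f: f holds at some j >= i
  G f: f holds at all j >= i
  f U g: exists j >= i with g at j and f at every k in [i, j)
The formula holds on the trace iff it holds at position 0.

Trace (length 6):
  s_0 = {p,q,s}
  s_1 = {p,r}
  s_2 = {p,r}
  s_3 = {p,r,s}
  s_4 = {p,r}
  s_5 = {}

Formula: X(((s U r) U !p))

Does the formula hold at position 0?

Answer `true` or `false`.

s_0={p,q,s}: X(((s U r) U !p))=True ((s U r) U !p)=True (s U r)=True s=True r=False !p=False p=True
s_1={p,r}: X(((s U r) U !p))=True ((s U r) U !p)=True (s U r)=True s=False r=True !p=False p=True
s_2={p,r}: X(((s U r) U !p))=True ((s U r) U !p)=True (s U r)=True s=False r=True !p=False p=True
s_3={p,r,s}: X(((s U r) U !p))=True ((s U r) U !p)=True (s U r)=True s=True r=True !p=False p=True
s_4={p,r}: X(((s U r) U !p))=True ((s U r) U !p)=True (s U r)=True s=False r=True !p=False p=True
s_5={}: X(((s U r) U !p))=False ((s U r) U !p)=True (s U r)=False s=False r=False !p=True p=False

Answer: true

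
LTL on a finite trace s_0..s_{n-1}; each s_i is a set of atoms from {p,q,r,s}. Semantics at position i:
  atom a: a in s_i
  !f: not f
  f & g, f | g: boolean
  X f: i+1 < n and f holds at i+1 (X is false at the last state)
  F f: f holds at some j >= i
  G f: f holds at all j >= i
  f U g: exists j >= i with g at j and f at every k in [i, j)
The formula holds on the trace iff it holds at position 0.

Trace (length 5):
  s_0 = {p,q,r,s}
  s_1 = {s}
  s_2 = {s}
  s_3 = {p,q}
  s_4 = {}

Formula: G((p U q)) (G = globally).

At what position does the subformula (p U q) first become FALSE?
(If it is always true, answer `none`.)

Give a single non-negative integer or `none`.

Answer: 1

Derivation:
s_0={p,q,r,s}: (p U q)=True p=True q=True
s_1={s}: (p U q)=False p=False q=False
s_2={s}: (p U q)=False p=False q=False
s_3={p,q}: (p U q)=True p=True q=True
s_4={}: (p U q)=False p=False q=False
G((p U q)) holds globally = False
First violation at position 1.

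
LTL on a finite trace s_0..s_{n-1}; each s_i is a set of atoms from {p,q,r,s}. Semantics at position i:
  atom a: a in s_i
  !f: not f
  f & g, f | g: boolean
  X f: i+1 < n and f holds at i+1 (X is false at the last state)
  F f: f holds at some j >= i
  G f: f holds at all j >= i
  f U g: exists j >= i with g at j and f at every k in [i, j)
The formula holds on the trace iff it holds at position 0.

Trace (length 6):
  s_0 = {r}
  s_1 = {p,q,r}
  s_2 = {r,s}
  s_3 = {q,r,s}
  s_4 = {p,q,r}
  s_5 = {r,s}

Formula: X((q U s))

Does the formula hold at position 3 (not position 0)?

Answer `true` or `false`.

s_0={r}: X((q U s))=True (q U s)=False q=False s=False
s_1={p,q,r}: X((q U s))=True (q U s)=True q=True s=False
s_2={r,s}: X((q U s))=True (q U s)=True q=False s=True
s_3={q,r,s}: X((q U s))=True (q U s)=True q=True s=True
s_4={p,q,r}: X((q U s))=True (q U s)=True q=True s=False
s_5={r,s}: X((q U s))=False (q U s)=True q=False s=True
Evaluating at position 3: result = True

Answer: true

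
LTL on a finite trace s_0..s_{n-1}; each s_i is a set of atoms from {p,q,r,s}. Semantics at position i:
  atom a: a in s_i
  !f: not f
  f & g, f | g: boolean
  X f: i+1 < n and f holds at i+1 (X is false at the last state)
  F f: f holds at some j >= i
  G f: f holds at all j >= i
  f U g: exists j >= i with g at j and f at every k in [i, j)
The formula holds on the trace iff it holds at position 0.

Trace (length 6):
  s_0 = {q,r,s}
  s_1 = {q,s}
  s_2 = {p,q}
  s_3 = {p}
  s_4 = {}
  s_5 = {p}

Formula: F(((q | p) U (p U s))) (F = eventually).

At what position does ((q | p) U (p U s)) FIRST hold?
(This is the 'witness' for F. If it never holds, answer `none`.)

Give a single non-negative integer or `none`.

s_0={q,r,s}: ((q | p) U (p U s))=True (q | p)=True q=True p=False (p U s)=True s=True
s_1={q,s}: ((q | p) U (p U s))=True (q | p)=True q=True p=False (p U s)=True s=True
s_2={p,q}: ((q | p) U (p U s))=False (q | p)=True q=True p=True (p U s)=False s=False
s_3={p}: ((q | p) U (p U s))=False (q | p)=True q=False p=True (p U s)=False s=False
s_4={}: ((q | p) U (p U s))=False (q | p)=False q=False p=False (p U s)=False s=False
s_5={p}: ((q | p) U (p U s))=False (q | p)=True q=False p=True (p U s)=False s=False
F(((q | p) U (p U s))) holds; first witness at position 0.

Answer: 0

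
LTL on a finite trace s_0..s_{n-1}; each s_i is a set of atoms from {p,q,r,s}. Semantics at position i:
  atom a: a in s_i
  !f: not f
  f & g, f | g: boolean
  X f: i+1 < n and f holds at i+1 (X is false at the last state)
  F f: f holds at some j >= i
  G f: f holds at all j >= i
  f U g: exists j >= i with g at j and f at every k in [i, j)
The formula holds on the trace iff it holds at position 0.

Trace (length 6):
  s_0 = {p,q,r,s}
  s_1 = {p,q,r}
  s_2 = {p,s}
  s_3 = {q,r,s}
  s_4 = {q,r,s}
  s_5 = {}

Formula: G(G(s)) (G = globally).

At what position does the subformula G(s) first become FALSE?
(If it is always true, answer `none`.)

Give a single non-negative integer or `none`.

s_0={p,q,r,s}: G(s)=False s=True
s_1={p,q,r}: G(s)=False s=False
s_2={p,s}: G(s)=False s=True
s_3={q,r,s}: G(s)=False s=True
s_4={q,r,s}: G(s)=False s=True
s_5={}: G(s)=False s=False
G(G(s)) holds globally = False
First violation at position 0.

Answer: 0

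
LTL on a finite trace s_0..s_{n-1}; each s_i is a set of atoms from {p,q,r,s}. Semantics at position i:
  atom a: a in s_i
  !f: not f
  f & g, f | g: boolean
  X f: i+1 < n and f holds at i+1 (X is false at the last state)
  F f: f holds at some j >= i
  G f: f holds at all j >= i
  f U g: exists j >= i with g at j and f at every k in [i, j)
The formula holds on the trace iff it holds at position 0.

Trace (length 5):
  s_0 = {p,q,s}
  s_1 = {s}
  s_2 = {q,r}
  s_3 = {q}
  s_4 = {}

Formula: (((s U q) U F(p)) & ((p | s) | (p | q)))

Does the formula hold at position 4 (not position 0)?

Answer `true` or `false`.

Answer: false

Derivation:
s_0={p,q,s}: (((s U q) U F(p)) & ((p | s) | (p | q)))=True ((s U q) U F(p))=True (s U q)=True s=True q=True F(p)=True p=True ((p | s) | (p | q))=True (p | s)=True (p | q)=True
s_1={s}: (((s U q) U F(p)) & ((p | s) | (p | q)))=False ((s U q) U F(p))=False (s U q)=True s=True q=False F(p)=False p=False ((p | s) | (p | q))=True (p | s)=True (p | q)=False
s_2={q,r}: (((s U q) U F(p)) & ((p | s) | (p | q)))=False ((s U q) U F(p))=False (s U q)=True s=False q=True F(p)=False p=False ((p | s) | (p | q))=True (p | s)=False (p | q)=True
s_3={q}: (((s U q) U F(p)) & ((p | s) | (p | q)))=False ((s U q) U F(p))=False (s U q)=True s=False q=True F(p)=False p=False ((p | s) | (p | q))=True (p | s)=False (p | q)=True
s_4={}: (((s U q) U F(p)) & ((p | s) | (p | q)))=False ((s U q) U F(p))=False (s U q)=False s=False q=False F(p)=False p=False ((p | s) | (p | q))=False (p | s)=False (p | q)=False
Evaluating at position 4: result = False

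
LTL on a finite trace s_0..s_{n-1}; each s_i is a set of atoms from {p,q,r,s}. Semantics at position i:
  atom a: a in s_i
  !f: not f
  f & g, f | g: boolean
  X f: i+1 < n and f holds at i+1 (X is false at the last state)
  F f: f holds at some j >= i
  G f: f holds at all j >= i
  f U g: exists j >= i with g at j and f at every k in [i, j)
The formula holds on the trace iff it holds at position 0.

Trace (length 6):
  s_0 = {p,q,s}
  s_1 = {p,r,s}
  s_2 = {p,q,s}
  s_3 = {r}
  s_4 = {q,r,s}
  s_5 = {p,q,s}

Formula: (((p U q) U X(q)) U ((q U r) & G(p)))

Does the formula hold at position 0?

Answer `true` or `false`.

s_0={p,q,s}: (((p U q) U X(q)) U ((q U r) & G(p)))=False ((p U q) U X(q))=True (p U q)=True p=True q=True X(q)=False ((q U r) & G(p))=False (q U r)=True r=False G(p)=False
s_1={p,r,s}: (((p U q) U X(q)) U ((q U r) & G(p)))=False ((p U q) U X(q))=True (p U q)=True p=True q=False X(q)=True ((q U r) & G(p))=False (q U r)=True r=True G(p)=False
s_2={p,q,s}: (((p U q) U X(q)) U ((q U r) & G(p)))=False ((p U q) U X(q))=True (p U q)=True p=True q=True X(q)=False ((q U r) & G(p))=False (q U r)=True r=False G(p)=False
s_3={r}: (((p U q) U X(q)) U ((q U r) & G(p)))=False ((p U q) U X(q))=True (p U q)=False p=False q=False X(q)=True ((q U r) & G(p))=False (q U r)=True r=True G(p)=False
s_4={q,r,s}: (((p U q) U X(q)) U ((q U r) & G(p)))=False ((p U q) U X(q))=True (p U q)=True p=False q=True X(q)=True ((q U r) & G(p))=False (q U r)=True r=True G(p)=False
s_5={p,q,s}: (((p U q) U X(q)) U ((q U r) & G(p)))=False ((p U q) U X(q))=False (p U q)=True p=True q=True X(q)=False ((q U r) & G(p))=False (q U r)=False r=False G(p)=True

Answer: false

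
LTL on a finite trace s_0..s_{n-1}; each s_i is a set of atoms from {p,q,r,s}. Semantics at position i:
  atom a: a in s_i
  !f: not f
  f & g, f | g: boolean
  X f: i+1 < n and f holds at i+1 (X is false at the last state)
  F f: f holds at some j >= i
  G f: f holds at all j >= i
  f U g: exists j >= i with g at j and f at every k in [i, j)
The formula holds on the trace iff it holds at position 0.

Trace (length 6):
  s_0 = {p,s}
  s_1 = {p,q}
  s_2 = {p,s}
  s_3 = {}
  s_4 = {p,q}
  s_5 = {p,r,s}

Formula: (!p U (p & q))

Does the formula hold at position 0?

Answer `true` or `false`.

s_0={p,s}: (!p U (p & q))=False !p=False p=True (p & q)=False q=False
s_1={p,q}: (!p U (p & q))=True !p=False p=True (p & q)=True q=True
s_2={p,s}: (!p U (p & q))=False !p=False p=True (p & q)=False q=False
s_3={}: (!p U (p & q))=True !p=True p=False (p & q)=False q=False
s_4={p,q}: (!p U (p & q))=True !p=False p=True (p & q)=True q=True
s_5={p,r,s}: (!p U (p & q))=False !p=False p=True (p & q)=False q=False

Answer: false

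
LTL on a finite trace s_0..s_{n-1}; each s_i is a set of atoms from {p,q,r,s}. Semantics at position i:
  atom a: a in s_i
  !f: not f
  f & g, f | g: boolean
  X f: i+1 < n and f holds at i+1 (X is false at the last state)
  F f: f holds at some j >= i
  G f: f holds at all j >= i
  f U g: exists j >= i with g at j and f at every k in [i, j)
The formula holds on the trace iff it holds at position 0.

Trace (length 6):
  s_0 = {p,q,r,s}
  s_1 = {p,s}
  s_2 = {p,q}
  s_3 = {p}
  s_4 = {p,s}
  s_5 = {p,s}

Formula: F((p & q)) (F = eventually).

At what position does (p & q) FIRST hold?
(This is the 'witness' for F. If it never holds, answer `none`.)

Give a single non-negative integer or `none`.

Answer: 0

Derivation:
s_0={p,q,r,s}: (p & q)=True p=True q=True
s_1={p,s}: (p & q)=False p=True q=False
s_2={p,q}: (p & q)=True p=True q=True
s_3={p}: (p & q)=False p=True q=False
s_4={p,s}: (p & q)=False p=True q=False
s_5={p,s}: (p & q)=False p=True q=False
F((p & q)) holds; first witness at position 0.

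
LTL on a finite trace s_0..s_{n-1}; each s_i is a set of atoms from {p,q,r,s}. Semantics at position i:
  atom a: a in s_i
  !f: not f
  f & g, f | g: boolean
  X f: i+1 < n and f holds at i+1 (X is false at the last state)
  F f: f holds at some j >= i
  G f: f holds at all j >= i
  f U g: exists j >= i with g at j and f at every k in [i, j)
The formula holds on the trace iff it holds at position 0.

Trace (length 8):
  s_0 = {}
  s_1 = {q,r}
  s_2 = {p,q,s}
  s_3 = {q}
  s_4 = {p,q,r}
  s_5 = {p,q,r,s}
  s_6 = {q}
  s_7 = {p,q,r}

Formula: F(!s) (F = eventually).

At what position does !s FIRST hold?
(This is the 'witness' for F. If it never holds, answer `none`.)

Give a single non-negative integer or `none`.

Answer: 0

Derivation:
s_0={}: !s=True s=False
s_1={q,r}: !s=True s=False
s_2={p,q,s}: !s=False s=True
s_3={q}: !s=True s=False
s_4={p,q,r}: !s=True s=False
s_5={p,q,r,s}: !s=False s=True
s_6={q}: !s=True s=False
s_7={p,q,r}: !s=True s=False
F(!s) holds; first witness at position 0.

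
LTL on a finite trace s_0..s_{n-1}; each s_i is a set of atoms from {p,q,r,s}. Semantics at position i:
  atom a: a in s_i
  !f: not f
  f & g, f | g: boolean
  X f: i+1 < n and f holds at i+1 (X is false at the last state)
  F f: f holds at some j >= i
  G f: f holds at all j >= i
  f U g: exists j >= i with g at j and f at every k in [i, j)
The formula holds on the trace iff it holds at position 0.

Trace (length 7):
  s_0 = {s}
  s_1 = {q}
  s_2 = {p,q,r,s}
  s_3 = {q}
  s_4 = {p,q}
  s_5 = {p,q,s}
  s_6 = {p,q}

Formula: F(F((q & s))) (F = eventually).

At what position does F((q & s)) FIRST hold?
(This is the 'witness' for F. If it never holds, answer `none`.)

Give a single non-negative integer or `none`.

Answer: 0

Derivation:
s_0={s}: F((q & s))=True (q & s)=False q=False s=True
s_1={q}: F((q & s))=True (q & s)=False q=True s=False
s_2={p,q,r,s}: F((q & s))=True (q & s)=True q=True s=True
s_3={q}: F((q & s))=True (q & s)=False q=True s=False
s_4={p,q}: F((q & s))=True (q & s)=False q=True s=False
s_5={p,q,s}: F((q & s))=True (q & s)=True q=True s=True
s_6={p,q}: F((q & s))=False (q & s)=False q=True s=False
F(F((q & s))) holds; first witness at position 0.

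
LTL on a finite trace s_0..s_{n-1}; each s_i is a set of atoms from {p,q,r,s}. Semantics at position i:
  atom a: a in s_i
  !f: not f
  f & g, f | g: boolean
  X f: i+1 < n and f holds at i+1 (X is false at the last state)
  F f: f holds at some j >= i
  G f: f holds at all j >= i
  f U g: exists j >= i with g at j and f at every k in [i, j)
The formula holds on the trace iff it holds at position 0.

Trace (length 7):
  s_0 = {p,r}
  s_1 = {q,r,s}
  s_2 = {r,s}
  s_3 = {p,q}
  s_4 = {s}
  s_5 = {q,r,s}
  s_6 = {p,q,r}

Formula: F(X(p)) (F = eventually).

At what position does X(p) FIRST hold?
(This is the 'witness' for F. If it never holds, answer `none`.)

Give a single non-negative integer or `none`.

Answer: 2

Derivation:
s_0={p,r}: X(p)=False p=True
s_1={q,r,s}: X(p)=False p=False
s_2={r,s}: X(p)=True p=False
s_3={p,q}: X(p)=False p=True
s_4={s}: X(p)=False p=False
s_5={q,r,s}: X(p)=True p=False
s_6={p,q,r}: X(p)=False p=True
F(X(p)) holds; first witness at position 2.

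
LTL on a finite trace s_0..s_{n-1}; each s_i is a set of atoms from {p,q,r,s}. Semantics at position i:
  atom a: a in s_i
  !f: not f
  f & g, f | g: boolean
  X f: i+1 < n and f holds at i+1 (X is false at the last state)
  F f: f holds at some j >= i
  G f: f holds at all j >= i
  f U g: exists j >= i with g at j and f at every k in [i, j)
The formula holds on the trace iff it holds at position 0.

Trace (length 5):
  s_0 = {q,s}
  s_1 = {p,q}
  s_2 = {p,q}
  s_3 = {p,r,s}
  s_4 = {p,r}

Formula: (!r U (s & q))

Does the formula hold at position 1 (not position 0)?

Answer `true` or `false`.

Answer: false

Derivation:
s_0={q,s}: (!r U (s & q))=True !r=True r=False (s & q)=True s=True q=True
s_1={p,q}: (!r U (s & q))=False !r=True r=False (s & q)=False s=False q=True
s_2={p,q}: (!r U (s & q))=False !r=True r=False (s & q)=False s=False q=True
s_3={p,r,s}: (!r U (s & q))=False !r=False r=True (s & q)=False s=True q=False
s_4={p,r}: (!r U (s & q))=False !r=False r=True (s & q)=False s=False q=False
Evaluating at position 1: result = False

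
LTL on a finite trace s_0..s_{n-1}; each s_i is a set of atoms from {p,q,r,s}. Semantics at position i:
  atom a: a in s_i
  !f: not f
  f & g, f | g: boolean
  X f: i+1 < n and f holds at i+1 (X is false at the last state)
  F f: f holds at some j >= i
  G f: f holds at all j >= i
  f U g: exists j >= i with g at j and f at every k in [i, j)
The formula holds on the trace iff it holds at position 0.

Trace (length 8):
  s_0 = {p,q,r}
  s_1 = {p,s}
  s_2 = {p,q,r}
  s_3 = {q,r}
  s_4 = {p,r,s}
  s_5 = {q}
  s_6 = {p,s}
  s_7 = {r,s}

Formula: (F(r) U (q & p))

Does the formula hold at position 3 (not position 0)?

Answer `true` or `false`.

s_0={p,q,r}: (F(r) U (q & p))=True F(r)=True r=True (q & p)=True q=True p=True
s_1={p,s}: (F(r) U (q & p))=True F(r)=True r=False (q & p)=False q=False p=True
s_2={p,q,r}: (F(r) U (q & p))=True F(r)=True r=True (q & p)=True q=True p=True
s_3={q,r}: (F(r) U (q & p))=False F(r)=True r=True (q & p)=False q=True p=False
s_4={p,r,s}: (F(r) U (q & p))=False F(r)=True r=True (q & p)=False q=False p=True
s_5={q}: (F(r) U (q & p))=False F(r)=True r=False (q & p)=False q=True p=False
s_6={p,s}: (F(r) U (q & p))=False F(r)=True r=False (q & p)=False q=False p=True
s_7={r,s}: (F(r) U (q & p))=False F(r)=True r=True (q & p)=False q=False p=False
Evaluating at position 3: result = False

Answer: false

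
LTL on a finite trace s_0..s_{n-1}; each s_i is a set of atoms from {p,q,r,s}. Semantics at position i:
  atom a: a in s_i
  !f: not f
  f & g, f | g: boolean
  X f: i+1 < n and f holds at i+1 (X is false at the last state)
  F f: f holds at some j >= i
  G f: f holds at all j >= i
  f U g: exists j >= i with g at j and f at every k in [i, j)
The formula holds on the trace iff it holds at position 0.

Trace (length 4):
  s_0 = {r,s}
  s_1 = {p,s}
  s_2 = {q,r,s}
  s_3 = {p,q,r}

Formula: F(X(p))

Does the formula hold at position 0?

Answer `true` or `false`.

s_0={r,s}: F(X(p))=True X(p)=True p=False
s_1={p,s}: F(X(p))=True X(p)=False p=True
s_2={q,r,s}: F(X(p))=True X(p)=True p=False
s_3={p,q,r}: F(X(p))=False X(p)=False p=True

Answer: true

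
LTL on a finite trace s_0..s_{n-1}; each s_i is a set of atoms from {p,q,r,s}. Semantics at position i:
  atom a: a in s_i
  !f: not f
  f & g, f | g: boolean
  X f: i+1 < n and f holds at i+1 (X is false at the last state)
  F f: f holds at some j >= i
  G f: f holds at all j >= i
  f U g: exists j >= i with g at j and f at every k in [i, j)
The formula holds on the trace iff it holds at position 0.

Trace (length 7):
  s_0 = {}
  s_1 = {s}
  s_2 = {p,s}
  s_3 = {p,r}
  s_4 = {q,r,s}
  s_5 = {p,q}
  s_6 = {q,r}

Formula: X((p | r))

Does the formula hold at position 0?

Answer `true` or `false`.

s_0={}: X((p | r))=False (p | r)=False p=False r=False
s_1={s}: X((p | r))=True (p | r)=False p=False r=False
s_2={p,s}: X((p | r))=True (p | r)=True p=True r=False
s_3={p,r}: X((p | r))=True (p | r)=True p=True r=True
s_4={q,r,s}: X((p | r))=True (p | r)=True p=False r=True
s_5={p,q}: X((p | r))=True (p | r)=True p=True r=False
s_6={q,r}: X((p | r))=False (p | r)=True p=False r=True

Answer: false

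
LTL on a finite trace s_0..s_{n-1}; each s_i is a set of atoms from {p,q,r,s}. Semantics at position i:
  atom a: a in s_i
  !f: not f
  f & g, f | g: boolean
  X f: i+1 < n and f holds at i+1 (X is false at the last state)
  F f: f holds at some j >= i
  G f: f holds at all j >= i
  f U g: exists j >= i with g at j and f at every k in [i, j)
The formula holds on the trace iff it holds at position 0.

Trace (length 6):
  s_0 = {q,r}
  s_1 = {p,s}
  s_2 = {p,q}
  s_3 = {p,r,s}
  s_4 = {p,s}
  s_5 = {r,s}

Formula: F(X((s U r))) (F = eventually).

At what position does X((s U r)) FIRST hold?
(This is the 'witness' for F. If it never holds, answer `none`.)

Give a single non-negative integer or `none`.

Answer: 2

Derivation:
s_0={q,r}: X((s U r))=False (s U r)=True s=False r=True
s_1={p,s}: X((s U r))=False (s U r)=False s=True r=False
s_2={p,q}: X((s U r))=True (s U r)=False s=False r=False
s_3={p,r,s}: X((s U r))=True (s U r)=True s=True r=True
s_4={p,s}: X((s U r))=True (s U r)=True s=True r=False
s_5={r,s}: X((s U r))=False (s U r)=True s=True r=True
F(X((s U r))) holds; first witness at position 2.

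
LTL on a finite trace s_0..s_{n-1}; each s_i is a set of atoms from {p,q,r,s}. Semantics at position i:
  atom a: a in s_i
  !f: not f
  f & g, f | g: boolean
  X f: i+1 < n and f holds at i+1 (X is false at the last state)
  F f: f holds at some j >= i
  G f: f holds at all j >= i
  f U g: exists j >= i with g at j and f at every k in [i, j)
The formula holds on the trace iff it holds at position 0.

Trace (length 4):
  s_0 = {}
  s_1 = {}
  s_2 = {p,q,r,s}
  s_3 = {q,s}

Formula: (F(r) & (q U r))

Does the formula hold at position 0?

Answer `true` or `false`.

s_0={}: (F(r) & (q U r))=False F(r)=True r=False (q U r)=False q=False
s_1={}: (F(r) & (q U r))=False F(r)=True r=False (q U r)=False q=False
s_2={p,q,r,s}: (F(r) & (q U r))=True F(r)=True r=True (q U r)=True q=True
s_3={q,s}: (F(r) & (q U r))=False F(r)=False r=False (q U r)=False q=True

Answer: false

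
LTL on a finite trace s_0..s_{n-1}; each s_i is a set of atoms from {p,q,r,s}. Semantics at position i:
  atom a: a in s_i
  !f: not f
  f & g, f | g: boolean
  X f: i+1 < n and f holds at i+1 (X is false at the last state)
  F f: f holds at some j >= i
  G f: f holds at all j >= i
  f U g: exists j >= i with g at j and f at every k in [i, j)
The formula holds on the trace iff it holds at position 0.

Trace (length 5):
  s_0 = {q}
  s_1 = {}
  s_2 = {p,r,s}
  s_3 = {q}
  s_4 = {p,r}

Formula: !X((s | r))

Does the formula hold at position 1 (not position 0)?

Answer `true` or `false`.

Answer: false

Derivation:
s_0={q}: !X((s | r))=True X((s | r))=False (s | r)=False s=False r=False
s_1={}: !X((s | r))=False X((s | r))=True (s | r)=False s=False r=False
s_2={p,r,s}: !X((s | r))=True X((s | r))=False (s | r)=True s=True r=True
s_3={q}: !X((s | r))=False X((s | r))=True (s | r)=False s=False r=False
s_4={p,r}: !X((s | r))=True X((s | r))=False (s | r)=True s=False r=True
Evaluating at position 1: result = False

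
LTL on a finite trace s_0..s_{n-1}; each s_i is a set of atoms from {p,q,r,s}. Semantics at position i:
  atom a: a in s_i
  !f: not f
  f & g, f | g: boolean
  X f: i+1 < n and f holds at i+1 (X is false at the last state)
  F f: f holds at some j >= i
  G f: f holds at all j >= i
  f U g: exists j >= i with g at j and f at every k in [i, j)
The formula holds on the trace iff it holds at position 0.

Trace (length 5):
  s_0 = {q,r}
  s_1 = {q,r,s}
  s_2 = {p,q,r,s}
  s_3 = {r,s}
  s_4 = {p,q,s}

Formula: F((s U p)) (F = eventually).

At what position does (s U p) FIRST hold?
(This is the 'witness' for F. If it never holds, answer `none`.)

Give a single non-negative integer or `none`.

s_0={q,r}: (s U p)=False s=False p=False
s_1={q,r,s}: (s U p)=True s=True p=False
s_2={p,q,r,s}: (s U p)=True s=True p=True
s_3={r,s}: (s U p)=True s=True p=False
s_4={p,q,s}: (s U p)=True s=True p=True
F((s U p)) holds; first witness at position 1.

Answer: 1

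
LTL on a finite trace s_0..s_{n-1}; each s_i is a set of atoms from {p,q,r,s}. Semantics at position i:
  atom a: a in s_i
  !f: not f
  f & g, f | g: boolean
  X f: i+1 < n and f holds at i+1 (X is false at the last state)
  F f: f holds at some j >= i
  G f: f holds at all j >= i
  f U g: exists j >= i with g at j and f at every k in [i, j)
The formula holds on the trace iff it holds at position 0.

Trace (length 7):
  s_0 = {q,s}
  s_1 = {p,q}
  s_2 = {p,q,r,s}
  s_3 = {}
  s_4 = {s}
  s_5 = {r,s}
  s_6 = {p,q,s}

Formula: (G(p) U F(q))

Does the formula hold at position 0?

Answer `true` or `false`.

Answer: true

Derivation:
s_0={q,s}: (G(p) U F(q))=True G(p)=False p=False F(q)=True q=True
s_1={p,q}: (G(p) U F(q))=True G(p)=False p=True F(q)=True q=True
s_2={p,q,r,s}: (G(p) U F(q))=True G(p)=False p=True F(q)=True q=True
s_3={}: (G(p) U F(q))=True G(p)=False p=False F(q)=True q=False
s_4={s}: (G(p) U F(q))=True G(p)=False p=False F(q)=True q=False
s_5={r,s}: (G(p) U F(q))=True G(p)=False p=False F(q)=True q=False
s_6={p,q,s}: (G(p) U F(q))=True G(p)=True p=True F(q)=True q=True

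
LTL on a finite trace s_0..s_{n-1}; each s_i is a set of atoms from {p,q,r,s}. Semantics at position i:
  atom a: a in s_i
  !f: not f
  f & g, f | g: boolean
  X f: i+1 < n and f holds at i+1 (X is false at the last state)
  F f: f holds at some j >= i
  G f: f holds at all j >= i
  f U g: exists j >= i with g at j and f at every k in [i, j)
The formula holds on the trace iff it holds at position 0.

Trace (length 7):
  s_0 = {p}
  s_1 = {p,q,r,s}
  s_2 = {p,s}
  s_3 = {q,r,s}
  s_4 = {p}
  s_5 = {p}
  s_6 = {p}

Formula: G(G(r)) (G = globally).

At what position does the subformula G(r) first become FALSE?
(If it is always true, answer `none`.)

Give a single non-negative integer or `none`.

s_0={p}: G(r)=False r=False
s_1={p,q,r,s}: G(r)=False r=True
s_2={p,s}: G(r)=False r=False
s_3={q,r,s}: G(r)=False r=True
s_4={p}: G(r)=False r=False
s_5={p}: G(r)=False r=False
s_6={p}: G(r)=False r=False
G(G(r)) holds globally = False
First violation at position 0.

Answer: 0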